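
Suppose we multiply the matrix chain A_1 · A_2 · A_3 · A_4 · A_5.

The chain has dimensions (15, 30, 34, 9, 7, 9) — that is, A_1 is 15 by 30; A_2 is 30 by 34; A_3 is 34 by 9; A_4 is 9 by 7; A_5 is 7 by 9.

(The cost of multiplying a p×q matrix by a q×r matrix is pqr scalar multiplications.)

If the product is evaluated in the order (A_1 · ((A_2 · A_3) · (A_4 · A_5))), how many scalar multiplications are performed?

16227

(A_2 · A_3): 30×34 by 34×9 → 30×9, cost 30·34·9 = 9180
(A_4 · A_5): 9×7 by 7×9 → 9×9, cost 9·7·9 = 567
((A_2 · A_3) · (A_4 · A_5)): 30×9 by 9×9 → 30×9, cost 30·9·9 = 2430; cumulative 12177
(A_1 · ((A_2 · A_3) · (A_4 · A_5))): 15×30 by 30×9 → 15×9, cost 15·30·9 = 4050; cumulative 16227
Total: 16227 scalar multiplications.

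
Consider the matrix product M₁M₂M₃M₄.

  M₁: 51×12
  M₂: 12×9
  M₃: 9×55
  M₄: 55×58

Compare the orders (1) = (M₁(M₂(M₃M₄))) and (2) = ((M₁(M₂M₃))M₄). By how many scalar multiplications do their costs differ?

Order (1) = (M₁(M₂(M₃M₄))): (M₃M₄): 9×55 by 55×58 → 9×58, cost 9·55·58 = 28710; (M₂(M₃M₄)): 12×9 by 9×58 → 12×58, cost 12·9·58 = 6264; cumulative 34974; (M₁(M₂(M₃M₄))): 51×12 by 12×58 → 51×58, cost 51·12·58 = 35496; cumulative 70470. Total 70470.
Order (2) = ((M₁(M₂M₃))M₄): (M₂M₃): 12×9 by 9×55 → 12×55, cost 12·9·55 = 5940; (M₁(M₂M₃)): 51×12 by 12×55 → 51×55, cost 51·12·55 = 33660; cumulative 39600; ((M₁(M₂M₃))M₄): 51×55 by 55×58 → 51×58, cost 51·55·58 = 162690; cumulative 202290. Total 202290.
Difference: |70470 − 202290| = 131820.

131820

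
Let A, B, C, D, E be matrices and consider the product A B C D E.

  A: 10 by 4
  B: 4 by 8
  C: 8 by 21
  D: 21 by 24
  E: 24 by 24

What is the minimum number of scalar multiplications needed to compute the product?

5952

Adjacent pairs: AB = 10·4·8 = 320; BC = 4·8·21 = 672; CD = 8·21·24 = 4032; DE = 21·24·24 = 12096.
Length 3: A..C: k=1: 0+672+10·4·21=1512; k=2: 320+0+10·8·21=2000 → min 1512 | B..D: k=2: 0+4032+4·8·24=4800; k=3: 672+0+4·21·24=2688 → min 2688 | C..E: k=3: 0+12096+8·21·24=16128; k=4: 4032+0+8·24·24=8640 → min 8640.
Length 4: A..D: k=1: 0+2688+10·4·24=3648; k=2: 320+4032+10·8·24=6272; k=3: 1512+0+10·21·24=6552 → min 3648 | B..E: k=2: 0+8640+4·8·24=9408; k=3: 672+12096+4·21·24=14784; k=4: 2688+0+4·24·24=4992 → min 4992.
Length 5: A..E: k=1: 0+4992+10·4·24=5952; k=2: 320+8640+10·8·24=10880; k=3: 1512+12096+10·21·24=18648; k=4: 3648+0+10·24·24=9408 → min 5952.
Optimal order: (A (((B C) D) E)) with cost 5952.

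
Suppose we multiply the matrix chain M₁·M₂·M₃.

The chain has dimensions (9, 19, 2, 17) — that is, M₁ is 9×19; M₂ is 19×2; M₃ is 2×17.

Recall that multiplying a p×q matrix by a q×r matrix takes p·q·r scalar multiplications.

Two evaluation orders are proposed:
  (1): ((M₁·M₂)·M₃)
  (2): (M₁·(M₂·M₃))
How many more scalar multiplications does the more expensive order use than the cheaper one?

2905

Order (1) = ((M₁·M₂)·M₃): (M₁·M₂): 9×19 by 19×2 → 9×2, cost 9·19·2 = 342; ((M₁·M₂)·M₃): 9×2 by 2×17 → 9×17, cost 9·2·17 = 306; cumulative 648. Total 648.
Order (2) = (M₁·(M₂·M₃)): (M₂·M₃): 19×2 by 2×17 → 19×17, cost 19·2·17 = 646; (M₁·(M₂·M₃)): 9×19 by 19×17 → 9×17, cost 9·19·17 = 2907; cumulative 3553. Total 3553.
Difference: |648 − 3553| = 2905.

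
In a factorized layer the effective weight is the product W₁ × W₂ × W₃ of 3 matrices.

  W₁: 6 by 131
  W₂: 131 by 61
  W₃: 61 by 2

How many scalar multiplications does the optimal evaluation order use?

17554

Order (W₁ × (W₂ × W₃)): (W₂ × W₃): 131×61 by 61×2 → 131×2, cost 131·61·2 = 15982; (W₁ × (W₂ × W₃)): 6×131 by 131×2 → 6×2, cost 6·131·2 = 1572; cumulative 17554. Total 17554.
Order ((W₁ × W₂) × W₃): (W₁ × W₂): 6×131 by 131×61 → 6×61, cost 6·131·61 = 47946; ((W₁ × W₂) × W₃): 6×61 by 61×2 → 6×2, cost 6·61·2 = 732; cumulative 48678. Total 48678.
Minimum: 17554.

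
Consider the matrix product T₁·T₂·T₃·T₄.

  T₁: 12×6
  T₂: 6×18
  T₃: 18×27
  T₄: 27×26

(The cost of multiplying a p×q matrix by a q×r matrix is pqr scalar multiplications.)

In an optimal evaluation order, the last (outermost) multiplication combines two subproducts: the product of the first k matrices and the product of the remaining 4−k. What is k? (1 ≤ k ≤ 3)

1

Adjacent pairs: T₁T₂ = 12·6·18 = 1296; T₂T₃ = 6·18·27 = 2916; T₃T₄ = 18·27·26 = 12636.
Length 3: T₁..T₃: k=1: 0+2916+12·6·27=4860; k=2: 1296+0+12·18·27=7128 → min 4860 | T₂..T₄: k=2: 0+12636+6·18·26=15444; k=3: 2916+0+6·27·26=7128 → min 7128.
Top-level splits: k=1: (T₁..T₁)·(T₂..T₄) → 0+7128+12·6·26 = 9000; k=2: (T₁..T₂)·(T₃..T₄) → 1296+12636+12·18·26 = 19548; k=3: (T₁..T₃)·(T₄..T₄) → 4860+0+12·27·26 = 13284.
Best split is after T₁, i.e. k = 1.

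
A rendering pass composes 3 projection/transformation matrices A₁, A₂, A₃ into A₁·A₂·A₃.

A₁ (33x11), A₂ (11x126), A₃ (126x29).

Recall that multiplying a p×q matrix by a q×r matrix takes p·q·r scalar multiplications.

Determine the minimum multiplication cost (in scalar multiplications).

Order (A₁·(A₂·A₃)): (A₂·A₃): 11×126 by 126×29 → 11×29, cost 11·126·29 = 40194; (A₁·(A₂·A₃)): 33×11 by 11×29 → 33×29, cost 33·11·29 = 10527; cumulative 50721. Total 50721.
Order ((A₁·A₂)·A₃): (A₁·A₂): 33×11 by 11×126 → 33×126, cost 33·11·126 = 45738; ((A₁·A₂)·A₃): 33×126 by 126×29 → 33×29, cost 33·126·29 = 120582; cumulative 166320. Total 166320.
Minimum: 50721.

50721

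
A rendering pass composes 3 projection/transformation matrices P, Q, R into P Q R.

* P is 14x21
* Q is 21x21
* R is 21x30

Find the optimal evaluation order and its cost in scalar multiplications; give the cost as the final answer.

(P (Q R)): cost 22050.
((P Q) R): cost 14994.
Optimal: ((P Q) R) with cost 14994.

14994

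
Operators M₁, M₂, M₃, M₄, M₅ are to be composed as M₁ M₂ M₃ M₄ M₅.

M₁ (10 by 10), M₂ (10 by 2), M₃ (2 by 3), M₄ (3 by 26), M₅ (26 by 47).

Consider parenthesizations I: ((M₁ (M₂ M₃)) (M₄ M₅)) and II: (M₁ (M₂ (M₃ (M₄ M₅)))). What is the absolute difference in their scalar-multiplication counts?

4152

Order I = ((M₁ (M₂ M₃)) (M₄ M₅)): (M₂ M₃): 10×2 by 2×3 → 10×3, cost 10·2·3 = 60; (M₁ (M₂ M₃)): 10×10 by 10×3 → 10×3, cost 10·10·3 = 300; cumulative 360; (M₄ M₅): 3×26 by 26×47 → 3×47, cost 3·26·47 = 3666; ((M₁ (M₂ M₃)) (M₄ M₅)): 10×3 by 3×47 → 10×47, cost 10·3·47 = 1410; cumulative 5436. Total 5436.
Order II = (M₁ (M₂ (M₃ (M₄ M₅)))): (M₄ M₅): 3×26 by 26×47 → 3×47, cost 3·26·47 = 3666; (M₃ (M₄ M₅)): 2×3 by 3×47 → 2×47, cost 2·3·47 = 282; cumulative 3948; (M₂ (M₃ (M₄ M₅))): 10×2 by 2×47 → 10×47, cost 10·2·47 = 940; cumulative 4888; (M₁ (M₂ (M₃ (M₄ M₅)))): 10×10 by 10×47 → 10×47, cost 10·10·47 = 4700; cumulative 9588. Total 9588.
Difference: |5436 − 9588| = 4152.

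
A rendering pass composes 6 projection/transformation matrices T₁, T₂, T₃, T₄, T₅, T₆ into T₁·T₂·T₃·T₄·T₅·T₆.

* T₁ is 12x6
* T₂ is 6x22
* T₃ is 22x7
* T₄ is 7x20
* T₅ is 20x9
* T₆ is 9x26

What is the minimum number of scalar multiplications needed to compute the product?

5838

Adjacent pairs: T₁T₂ = 12·6·22 = 1584; T₂T₃ = 6·22·7 = 924; T₃T₄ = 22·7·20 = 3080; T₄T₅ = 7·20·9 = 1260; T₅T₆ = 20·9·26 = 4680.
Length 3: T₁..T₃: k=1: 0+924+12·6·7=1428; k=2: 1584+0+12·22·7=3432 → min 1428 | T₂..T₄: k=2: 0+3080+6·22·20=5720; k=3: 924+0+6·7·20=1764 → min 1764 | T₃..T₅: k=3: 0+1260+22·7·9=2646; k=4: 3080+0+22·20·9=7040 → min 2646 | T₄..T₆: k=4: 0+4680+7·20·26=8320; k=5: 1260+0+7·9·26=2898 → min 2898.
Length 4: T₁..T₄: k=1: 0+1764+12·6·20=3204; k=2: 1584+3080+12·22·20=9944; k=3: 1428+0+12·7·20=3108 → min 3108 | T₂..T₅: k=2: 0+2646+6·22·9=3834; k=3: 924+1260+6·7·9=2562; k=4: 1764+0+6·20·9=2844 → min 2562 | T₃..T₆: k=3: 0+2898+22·7·26=6902; k=4: 3080+4680+22·20·26=19200; k=5: 2646+0+22·9·26=7794 → min 6902.
Length 5: T₁..T₅: k=1: 0+2562+12·6·9=3210; k=2: 1584+2646+12·22·9=6606; k=3: 1428+1260+12·7·9=3444; k=4: 3108+0+12·20·9=5268 → min 3210 | T₂..T₆: k=2: 0+6902+6·22·26=10334; k=3: 924+2898+6·7·26=4914; k=4: 1764+4680+6·20·26=9564; k=5: 2562+0+6·9·26=3966 → min 3966.
Length 6: T₁..T₆: k=1: 0+3966+12·6·26=5838; k=2: 1584+6902+12·22·26=15350; k=3: 1428+2898+12·7·26=6510; k=4: 3108+4680+12·20·26=14028; k=5: 3210+0+12·9·26=6018 → min 5838.
Optimal order: (T₁·(((T₂·T₃)·(T₄·T₅))·T₆)) with cost 5838.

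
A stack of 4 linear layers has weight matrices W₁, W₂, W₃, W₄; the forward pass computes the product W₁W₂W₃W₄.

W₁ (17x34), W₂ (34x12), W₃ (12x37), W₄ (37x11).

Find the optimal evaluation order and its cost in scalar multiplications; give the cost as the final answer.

Adjacent pairs: W₁W₂ = 17·34·12 = 6936; W₂W₃ = 34·12·37 = 15096; W₃W₄ = 12·37·11 = 4884.
Length 3: W₁..W₃: k=1: 0+15096+17·34·37=36482; k=2: 6936+0+17·12·37=14484 → min 14484 | W₂..W₄: k=2: 0+4884+34·12·11=9372; k=3: 15096+0+34·37·11=28934 → min 9372.
Length 4: W₁..W₄: k=1: 0+9372+17·34·11=15730; k=2: 6936+4884+17·12·11=14064; k=3: 14484+0+17·37·11=21403 → min 14064.
Optimal parenthesization: ((W₁W₂)(W₃W₄)) with cost 14064.

14064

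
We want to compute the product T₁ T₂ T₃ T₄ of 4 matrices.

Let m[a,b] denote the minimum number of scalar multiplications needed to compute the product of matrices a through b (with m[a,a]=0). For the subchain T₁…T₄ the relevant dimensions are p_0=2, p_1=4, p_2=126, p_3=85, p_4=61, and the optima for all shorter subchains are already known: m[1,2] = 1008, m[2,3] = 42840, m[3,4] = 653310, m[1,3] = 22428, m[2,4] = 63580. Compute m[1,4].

32798

m[1,4] = min over k∈[1,3] of m[1,k]+m[k+1,4]+p_{0}·p_k·p_{4}.
k=1: 0 + 63580 + 2·4·61 = 64068; k=2: 1008 + 653310 + 2·126·61 = 669690; k=3: 22428 + 0 + 2·85·61 = 32798.
Minimum: 32798 at k=3.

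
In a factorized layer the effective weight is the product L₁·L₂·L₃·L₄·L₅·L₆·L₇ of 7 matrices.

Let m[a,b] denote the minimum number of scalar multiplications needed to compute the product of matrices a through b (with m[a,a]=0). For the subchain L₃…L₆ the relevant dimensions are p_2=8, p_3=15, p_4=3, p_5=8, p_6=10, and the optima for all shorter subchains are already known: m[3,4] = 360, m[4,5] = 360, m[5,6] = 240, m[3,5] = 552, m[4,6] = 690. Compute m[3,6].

840

m[3,6] = min over k∈[3,5] of m[3,k]+m[k+1,6]+p_{2}·p_k·p_{6}.
k=3: 0 + 690 + 8·15·10 = 1890; k=4: 360 + 240 + 8·3·10 = 840; k=5: 552 + 0 + 8·8·10 = 1192.
Minimum: 840 at k=4.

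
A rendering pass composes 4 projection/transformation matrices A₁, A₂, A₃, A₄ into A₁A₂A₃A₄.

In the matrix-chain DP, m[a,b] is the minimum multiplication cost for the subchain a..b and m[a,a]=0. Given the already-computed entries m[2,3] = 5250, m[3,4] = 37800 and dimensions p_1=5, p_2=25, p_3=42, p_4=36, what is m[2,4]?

m[2,4] = min over k∈[2,3] of m[2,k]+m[k+1,4]+p_{1}·p_k·p_{4}.
k=2: 0 + 37800 + 5·25·36 = 42300; k=3: 5250 + 0 + 5·42·36 = 12810.
Minimum: 12810 at k=3.

12810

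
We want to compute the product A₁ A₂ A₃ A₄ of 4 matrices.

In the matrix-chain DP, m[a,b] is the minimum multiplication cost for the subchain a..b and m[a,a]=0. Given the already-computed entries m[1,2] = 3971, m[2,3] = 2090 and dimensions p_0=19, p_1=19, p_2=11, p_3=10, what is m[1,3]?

m[1,3] = min over k∈[1,2] of m[1,k]+m[k+1,3]+p_{0}·p_k·p_{3}.
k=1: 0 + 2090 + 19·19·10 = 5700; k=2: 3971 + 0 + 19·11·10 = 6061.
Minimum: 5700 at k=1.

5700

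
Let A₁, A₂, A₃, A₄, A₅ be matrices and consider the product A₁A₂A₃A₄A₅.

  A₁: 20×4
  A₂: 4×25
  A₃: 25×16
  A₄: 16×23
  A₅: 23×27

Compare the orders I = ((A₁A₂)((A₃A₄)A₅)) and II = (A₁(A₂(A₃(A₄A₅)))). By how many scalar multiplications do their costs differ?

Order I = ((A₁A₂)((A₃A₄)A₅)): (A₁A₂): 20×4 by 4×25 → 20×25, cost 20·4·25 = 2000; (A₃A₄): 25×16 by 16×23 → 25×23, cost 25·16·23 = 9200; ((A₃A₄)A₅): 25×23 by 23×27 → 25×27, cost 25·23·27 = 15525; cumulative 24725; ((A₁A₂)((A₃A₄)A₅)): 20×25 by 25×27 → 20×27, cost 20·25·27 = 13500; cumulative 40225. Total 40225.
Order II = (A₁(A₂(A₃(A₄A₅)))): (A₄A₅): 16×23 by 23×27 → 16×27, cost 16·23·27 = 9936; (A₃(A₄A₅)): 25×16 by 16×27 → 25×27, cost 25·16·27 = 10800; cumulative 20736; (A₂(A₃(A₄A₅))): 4×25 by 25×27 → 4×27, cost 4·25·27 = 2700; cumulative 23436; (A₁(A₂(A₃(A₄A₅)))): 20×4 by 4×27 → 20×27, cost 20·4·27 = 2160; cumulative 25596. Total 25596.
Difference: |40225 − 25596| = 14629.

14629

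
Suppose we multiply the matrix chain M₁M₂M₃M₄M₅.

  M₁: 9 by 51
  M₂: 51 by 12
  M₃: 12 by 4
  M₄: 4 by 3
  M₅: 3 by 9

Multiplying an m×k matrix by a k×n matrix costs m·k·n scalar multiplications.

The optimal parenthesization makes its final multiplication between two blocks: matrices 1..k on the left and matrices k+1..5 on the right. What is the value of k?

Adjacent pairs: M₁M₂ = 9·51·12 = 5508; M₂M₃ = 51·12·4 = 2448; M₃M₄ = 12·4·3 = 144; M₄M₅ = 4·3·9 = 108.
Length 3: M₁..M₃: k=1: 0+2448+9·51·4=4284; k=2: 5508+0+9·12·4=5940 → min 4284 | M₂..M₄: k=2: 0+144+51·12·3=1980; k=3: 2448+0+51·4·3=3060 → min 1980 | M₃..M₅: k=3: 0+108+12·4·9=540; k=4: 144+0+12·3·9=468 → min 468.
Length 4: M₁..M₄: k=1: 0+1980+9·51·3=3357; k=2: 5508+144+9·12·3=5976; k=3: 4284+0+9·4·3=4392 → min 3357 | M₂..M₅: k=2: 0+468+51·12·9=5976; k=3: 2448+108+51·4·9=4392; k=4: 1980+0+51·3·9=3357 → min 3357.
Top-level splits: k=1: (M₁..M₁)·(M₂..M₅) → 0+3357+9·51·9 = 7488; k=2: (M₁..M₂)·(M₃..M₅) → 5508+468+9·12·9 = 6948; k=3: (M₁..M₃)·(M₄..M₅) → 4284+108+9·4·9 = 4716; k=4: (M₁..M₄)·(M₅..M₅) → 3357+0+9·3·9 = 3600.
Best split is after M₄, i.e. k = 4.

4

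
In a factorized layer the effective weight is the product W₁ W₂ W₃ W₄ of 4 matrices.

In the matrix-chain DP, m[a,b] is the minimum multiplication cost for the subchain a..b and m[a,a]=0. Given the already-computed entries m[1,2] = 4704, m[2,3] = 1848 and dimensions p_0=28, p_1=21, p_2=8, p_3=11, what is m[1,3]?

7168

m[1,3] = min over k∈[1,2] of m[1,k]+m[k+1,3]+p_{0}·p_k·p_{3}.
k=1: 0 + 1848 + 28·21·11 = 8316; k=2: 4704 + 0 + 28·8·11 = 7168.
Minimum: 7168 at k=2.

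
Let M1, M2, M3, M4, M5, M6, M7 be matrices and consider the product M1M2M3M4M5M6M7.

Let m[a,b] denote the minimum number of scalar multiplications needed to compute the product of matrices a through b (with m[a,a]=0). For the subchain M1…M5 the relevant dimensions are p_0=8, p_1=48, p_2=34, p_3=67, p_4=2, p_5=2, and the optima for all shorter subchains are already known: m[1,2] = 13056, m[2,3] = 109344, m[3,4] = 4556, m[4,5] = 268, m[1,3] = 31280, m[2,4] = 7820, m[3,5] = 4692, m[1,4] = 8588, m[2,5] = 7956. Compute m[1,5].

8620

m[1,5] = min over k∈[1,4] of m[1,k]+m[k+1,5]+p_{0}·p_k·p_{5}.
k=1: 0 + 7956 + 8·48·2 = 8724; k=2: 13056 + 4692 + 8·34·2 = 18292; k=3: 31280 + 268 + 8·67·2 = 32620; k=4: 8588 + 0 + 8·2·2 = 8620.
Minimum: 8620 at k=4.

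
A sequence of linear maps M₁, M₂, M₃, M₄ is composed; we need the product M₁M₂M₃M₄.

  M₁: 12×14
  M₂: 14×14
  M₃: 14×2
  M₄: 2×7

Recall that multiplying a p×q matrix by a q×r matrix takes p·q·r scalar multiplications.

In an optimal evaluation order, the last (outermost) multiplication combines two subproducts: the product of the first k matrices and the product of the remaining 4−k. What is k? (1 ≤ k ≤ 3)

3

Adjacent pairs: M₁M₂ = 12·14·14 = 2352; M₂M₃ = 14·14·2 = 392; M₃M₄ = 14·2·7 = 196.
Length 3: M₁..M₃: k=1: 0+392+12·14·2=728; k=2: 2352+0+12·14·2=2688 → min 728 | M₂..M₄: k=2: 0+196+14·14·7=1568; k=3: 392+0+14·2·7=588 → min 588.
Top-level splits: k=1: (M₁..M₁)·(M₂..M₄) → 0+588+12·14·7 = 1764; k=2: (M₁..M₂)·(M₃..M₄) → 2352+196+12·14·7 = 3724; k=3: (M₁..M₃)·(M₄..M₄) → 728+0+12·2·7 = 896.
Best split is after M₃, i.e. k = 3.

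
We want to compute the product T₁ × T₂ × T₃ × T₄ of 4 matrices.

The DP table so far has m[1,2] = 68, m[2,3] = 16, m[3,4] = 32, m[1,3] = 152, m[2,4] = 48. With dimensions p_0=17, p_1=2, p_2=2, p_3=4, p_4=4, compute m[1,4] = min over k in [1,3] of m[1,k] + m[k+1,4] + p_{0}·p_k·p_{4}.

m[1,4] = min over k∈[1,3] of m[1,k]+m[k+1,4]+p_{0}·p_k·p_{4}.
k=1: 0 + 48 + 17·2·4 = 184; k=2: 68 + 32 + 17·2·4 = 236; k=3: 152 + 0 + 17·4·4 = 424.
Minimum: 184 at k=1.

184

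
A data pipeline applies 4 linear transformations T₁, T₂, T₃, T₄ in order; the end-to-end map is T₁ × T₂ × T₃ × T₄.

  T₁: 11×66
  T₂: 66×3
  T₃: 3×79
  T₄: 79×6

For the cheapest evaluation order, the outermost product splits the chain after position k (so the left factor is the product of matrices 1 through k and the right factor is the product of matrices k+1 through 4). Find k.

2

Adjacent pairs: T₁T₂ = 11·66·3 = 2178; T₂T₃ = 66·3·79 = 15642; T₃T₄ = 3·79·6 = 1422.
Length 3: T₁..T₃: k=1: 0+15642+11·66·79=72996; k=2: 2178+0+11·3·79=4785 → min 4785 | T₂..T₄: k=2: 0+1422+66·3·6=2610; k=3: 15642+0+66·79·6=46926 → min 2610.
Top-level splits: k=1: (T₁..T₁)·(T₂..T₄) → 0+2610+11·66·6 = 6966; k=2: (T₁..T₂)·(T₃..T₄) → 2178+1422+11·3·6 = 3798; k=3: (T₁..T₃)·(T₄..T₄) → 4785+0+11·79·6 = 9999.
Best split is after T₂, i.e. k = 2.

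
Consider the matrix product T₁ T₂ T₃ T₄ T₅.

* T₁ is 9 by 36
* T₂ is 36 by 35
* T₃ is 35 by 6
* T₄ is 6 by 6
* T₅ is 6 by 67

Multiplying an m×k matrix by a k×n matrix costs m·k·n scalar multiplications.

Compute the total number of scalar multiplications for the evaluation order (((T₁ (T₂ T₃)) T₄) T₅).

13446

(T₂ T₃): 36×35 by 35×6 → 36×6, cost 36·35·6 = 7560
(T₁ (T₂ T₃)): 9×36 by 36×6 → 9×6, cost 9·36·6 = 1944; cumulative 9504
((T₁ (T₂ T₃)) T₄): 9×6 by 6×6 → 9×6, cost 9·6·6 = 324; cumulative 9828
(((T₁ (T₂ T₃)) T₄) T₅): 9×6 by 6×67 → 9×67, cost 9·6·67 = 3618; cumulative 13446
Total: 13446 scalar multiplications.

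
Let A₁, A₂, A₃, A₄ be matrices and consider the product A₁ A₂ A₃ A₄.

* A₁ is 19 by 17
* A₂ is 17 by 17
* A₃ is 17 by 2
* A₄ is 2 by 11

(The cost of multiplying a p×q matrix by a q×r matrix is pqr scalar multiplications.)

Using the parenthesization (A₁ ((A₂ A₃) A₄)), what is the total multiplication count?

(A₂ A₃): 17×17 by 17×2 → 17×2, cost 17·17·2 = 578
((A₂ A₃) A₄): 17×2 by 2×11 → 17×11, cost 17·2·11 = 374; cumulative 952
(A₁ ((A₂ A₃) A₄)): 19×17 by 17×11 → 19×11, cost 19·17·11 = 3553; cumulative 4505
Total: 4505 scalar multiplications.

4505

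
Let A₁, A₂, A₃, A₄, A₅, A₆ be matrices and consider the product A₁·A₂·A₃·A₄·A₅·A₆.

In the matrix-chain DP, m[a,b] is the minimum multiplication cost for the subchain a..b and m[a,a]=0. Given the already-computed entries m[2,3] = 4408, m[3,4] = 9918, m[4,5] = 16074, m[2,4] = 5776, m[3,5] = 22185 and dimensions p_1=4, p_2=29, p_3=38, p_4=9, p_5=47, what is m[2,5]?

7468

m[2,5] = min over k∈[2,4] of m[2,k]+m[k+1,5]+p_{1}·p_k·p_{5}.
k=2: 0 + 22185 + 4·29·47 = 27637; k=3: 4408 + 16074 + 4·38·47 = 27626; k=4: 5776 + 0 + 4·9·47 = 7468.
Minimum: 7468 at k=4.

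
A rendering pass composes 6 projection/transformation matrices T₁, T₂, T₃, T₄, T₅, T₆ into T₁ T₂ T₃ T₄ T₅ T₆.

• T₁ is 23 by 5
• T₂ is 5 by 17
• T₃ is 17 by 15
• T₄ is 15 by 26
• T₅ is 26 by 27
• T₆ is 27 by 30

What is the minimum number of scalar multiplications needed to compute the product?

Adjacent pairs: T₁T₂ = 23·5·17 = 1955; T₂T₃ = 5·17·15 = 1275; T₃T₄ = 17·15·26 = 6630; T₄T₅ = 15·26·27 = 10530; T₅T₆ = 26·27·30 = 21060.
Length 3: T₁..T₃: k=1: 0+1275+23·5·15=3000; k=2: 1955+0+23·17·15=7820 → min 3000 | T₂..T₄: k=2: 0+6630+5·17·26=8840; k=3: 1275+0+5·15·26=3225 → min 3225 | T₃..T₅: k=3: 0+10530+17·15·27=17415; k=4: 6630+0+17·26·27=18564 → min 17415 | T₄..T₆: k=4: 0+21060+15·26·30=32760; k=5: 10530+0+15·27·30=22680 → min 22680.
Length 4: T₁..T₄: k=1: 0+3225+23·5·26=6215; k=2: 1955+6630+23·17·26=18751; k=3: 3000+0+23·15·26=11970 → min 6215 | T₂..T₅: k=2: 0+17415+5·17·27=19710; k=3: 1275+10530+5·15·27=13830; k=4: 3225+0+5·26·27=6735 → min 6735 | T₃..T₆: k=3: 0+22680+17·15·30=30330; k=4: 6630+21060+17·26·30=40950; k=5: 17415+0+17·27·30=31185 → min 30330.
Length 5: T₁..T₅: k=1: 0+6735+23·5·27=9840; k=2: 1955+17415+23·17·27=29927; k=3: 3000+10530+23·15·27=22845; k=4: 6215+0+23·26·27=22361 → min 9840 | T₂..T₆: k=2: 0+30330+5·17·30=32880; k=3: 1275+22680+5·15·30=26205; k=4: 3225+21060+5·26·30=28185; k=5: 6735+0+5·27·30=10785 → min 10785.
Length 6: T₁..T₆: k=1: 0+10785+23·5·30=14235; k=2: 1955+30330+23·17·30=44015; k=3: 3000+22680+23·15·30=36030; k=4: 6215+21060+23·26·30=45215; k=5: 9840+0+23·27·30=28470 → min 14235.
Optimal order: (T₁ ((((T₂ T₃) T₄) T₅) T₆)) with cost 14235.

14235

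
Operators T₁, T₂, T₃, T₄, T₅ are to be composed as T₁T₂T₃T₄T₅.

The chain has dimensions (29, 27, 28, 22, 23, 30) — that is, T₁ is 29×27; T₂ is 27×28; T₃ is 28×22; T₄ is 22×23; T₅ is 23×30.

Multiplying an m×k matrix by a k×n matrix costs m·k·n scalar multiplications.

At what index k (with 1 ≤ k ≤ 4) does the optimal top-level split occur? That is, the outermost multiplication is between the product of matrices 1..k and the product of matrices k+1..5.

Adjacent pairs: T₁T₂ = 29·27·28 = 21924; T₂T₃ = 27·28·22 = 16632; T₃T₄ = 28·22·23 = 14168; T₄T₅ = 22·23·30 = 15180.
Length 3: T₁..T₃: k=1: 0+16632+29·27·22=33858; k=2: 21924+0+29·28·22=39788 → min 33858 | T₂..T₄: k=2: 0+14168+27·28·23=31556; k=3: 16632+0+27·22·23=30294 → min 30294 | T₃..T₅: k=3: 0+15180+28·22·30=33660; k=4: 14168+0+28·23·30=33488 → min 33488.
Length 4: T₁..T₄: k=1: 0+30294+29·27·23=48303; k=2: 21924+14168+29·28·23=54768; k=3: 33858+0+29·22·23=48532 → min 48303 | T₂..T₅: k=2: 0+33488+27·28·30=56168; k=3: 16632+15180+27·22·30=49632; k=4: 30294+0+27·23·30=48924 → min 48924.
Top-level splits: k=1: (T₁..T₁)·(T₂..T₅) → 0+48924+29·27·30 = 72414; k=2: (T₁..T₂)·(T₃..T₅) → 21924+33488+29·28·30 = 79772; k=3: (T₁..T₃)·(T₄..T₅) → 33858+15180+29·22·30 = 68178; k=4: (T₁..T₄)·(T₅..T₅) → 48303+0+29·23·30 = 68313.
Best split is after T₃, i.e. k = 3.

3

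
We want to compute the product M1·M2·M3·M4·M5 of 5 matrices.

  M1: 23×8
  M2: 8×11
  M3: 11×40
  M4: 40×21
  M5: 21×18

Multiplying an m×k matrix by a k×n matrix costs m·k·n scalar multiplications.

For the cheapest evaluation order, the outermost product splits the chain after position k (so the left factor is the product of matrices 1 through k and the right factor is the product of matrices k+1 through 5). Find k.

Adjacent pairs: M1M2 = 23·8·11 = 2024; M2M3 = 8·11·40 = 3520; M3M4 = 11·40·21 = 9240; M4M5 = 40·21·18 = 15120.
Length 3: M1..M3: k=1: 0+3520+23·8·40=10880; k=2: 2024+0+23·11·40=12144 → min 10880 | M2..M4: k=2: 0+9240+8·11·21=11088; k=3: 3520+0+8·40·21=10240 → min 10240 | M3..M5: k=3: 0+15120+11·40·18=23040; k=4: 9240+0+11·21·18=13398 → min 13398.
Length 4: M1..M4: k=1: 0+10240+23·8·21=14104; k=2: 2024+9240+23·11·21=16577; k=3: 10880+0+23·40·21=30200 → min 14104 | M2..M5: k=2: 0+13398+8·11·18=14982; k=3: 3520+15120+8·40·18=24400; k=4: 10240+0+8·21·18=13264 → min 13264.
Top-level splits: k=1: (M1..M1)·(M2..M5) → 0+13264+23·8·18 = 16576; k=2: (M1..M2)·(M3..M5) → 2024+13398+23·11·18 = 19976; k=3: (M1..M3)·(M4..M5) → 10880+15120+23·40·18 = 42560; k=4: (M1..M4)·(M5..M5) → 14104+0+23·21·18 = 22798.
Best split is after M1, i.e. k = 1.

1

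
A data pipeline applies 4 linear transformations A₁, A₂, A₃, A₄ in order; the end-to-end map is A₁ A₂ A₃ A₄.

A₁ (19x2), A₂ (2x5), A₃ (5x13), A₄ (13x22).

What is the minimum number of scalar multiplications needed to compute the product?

Adjacent pairs: A₁A₂ = 19·2·5 = 190; A₂A₃ = 2·5·13 = 130; A₃A₄ = 5·13·22 = 1430.
Length 3: A₁..A₃: k=1: 0+130+19·2·13=624; k=2: 190+0+19·5·13=1425 → min 624 | A₂..A₄: k=2: 0+1430+2·5·22=1650; k=3: 130+0+2·13·22=702 → min 702.
Length 4: A₁..A₄: k=1: 0+702+19·2·22=1538; k=2: 190+1430+19·5·22=3710; k=3: 624+0+19·13·22=6058 → min 1538.
Optimal order: (A₁ ((A₂ A₃) A₄)) with cost 1538.

1538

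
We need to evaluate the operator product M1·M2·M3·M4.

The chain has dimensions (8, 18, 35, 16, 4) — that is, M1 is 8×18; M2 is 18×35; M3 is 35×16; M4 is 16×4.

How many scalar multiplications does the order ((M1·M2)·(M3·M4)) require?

8400

(M1·M2): 8×18 by 18×35 → 8×35, cost 8·18·35 = 5040
(M3·M4): 35×16 by 16×4 → 35×4, cost 35·16·4 = 2240
((M1·M2)·(M3·M4)): 8×35 by 35×4 → 8×4, cost 8·35·4 = 1120; cumulative 8400
Total: 8400 scalar multiplications.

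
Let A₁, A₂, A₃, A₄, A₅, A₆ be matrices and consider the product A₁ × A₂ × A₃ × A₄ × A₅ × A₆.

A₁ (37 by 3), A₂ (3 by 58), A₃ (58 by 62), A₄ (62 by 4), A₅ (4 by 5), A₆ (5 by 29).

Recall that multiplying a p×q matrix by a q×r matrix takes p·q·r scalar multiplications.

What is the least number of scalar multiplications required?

15246

Adjacent pairs: A₁A₂ = 37·3·58 = 6438; A₂A₃ = 3·58·62 = 10788; A₃A₄ = 58·62·4 = 14384; A₄A₅ = 62·4·5 = 1240; A₅A₆ = 4·5·29 = 580.
Length 3: A₁..A₃: k=1: 0+10788+37·3·62=17670; k=2: 6438+0+37·58·62=139490 → min 17670 | A₂..A₄: k=2: 0+14384+3·58·4=15080; k=3: 10788+0+3·62·4=11532 → min 11532 | A₃..A₅: k=3: 0+1240+58·62·5=19220; k=4: 14384+0+58·4·5=15544 → min 15544 | A₄..A₆: k=4: 0+580+62·4·29=7772; k=5: 1240+0+62·5·29=10230 → min 7772.
Length 4: A₁..A₄: k=1: 0+11532+37·3·4=11976; k=2: 6438+14384+37·58·4=29406; k=3: 17670+0+37·62·4=26846 → min 11976 | A₂..A₅: k=2: 0+15544+3·58·5=16414; k=3: 10788+1240+3·62·5=12958; k=4: 11532+0+3·4·5=11592 → min 11592 | A₃..A₆: k=3: 0+7772+58·62·29=112056; k=4: 14384+580+58·4·29=21692; k=5: 15544+0+58·5·29=23954 → min 21692.
Length 5: A₁..A₅: k=1: 0+11592+37·3·5=12147; k=2: 6438+15544+37·58·5=32712; k=3: 17670+1240+37·62·5=30380; k=4: 11976+0+37·4·5=12716 → min 12147 | A₂..A₆: k=2: 0+21692+3·58·29=26738; k=3: 10788+7772+3·62·29=23954; k=4: 11532+580+3·4·29=12460; k=5: 11592+0+3·5·29=12027 → min 12027.
Length 6: A₁..A₆: k=1: 0+12027+37·3·29=15246; k=2: 6438+21692+37·58·29=90364; k=3: 17670+7772+37·62·29=91968; k=4: 11976+580+37·4·29=16848; k=5: 12147+0+37·5·29=17512 → min 15246.
Optimal order: (A₁ × ((((A₂ × A₃) × A₄) × A₅) × A₆)) with cost 15246.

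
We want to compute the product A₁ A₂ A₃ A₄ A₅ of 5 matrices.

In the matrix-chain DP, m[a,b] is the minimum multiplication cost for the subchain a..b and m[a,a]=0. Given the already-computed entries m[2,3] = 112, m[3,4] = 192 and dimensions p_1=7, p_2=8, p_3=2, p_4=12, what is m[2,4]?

280

m[2,4] = min over k∈[2,3] of m[2,k]+m[k+1,4]+p_{1}·p_k·p_{4}.
k=2: 0 + 192 + 7·8·12 = 864; k=3: 112 + 0 + 7·2·12 = 280.
Minimum: 280 at k=3.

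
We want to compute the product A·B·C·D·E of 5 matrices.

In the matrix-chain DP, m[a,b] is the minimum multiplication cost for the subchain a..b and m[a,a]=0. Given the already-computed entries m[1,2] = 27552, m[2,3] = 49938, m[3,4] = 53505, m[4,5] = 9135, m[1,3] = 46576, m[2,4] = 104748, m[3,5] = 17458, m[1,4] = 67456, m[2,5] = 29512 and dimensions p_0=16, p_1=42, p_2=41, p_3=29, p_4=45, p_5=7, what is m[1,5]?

34216

m[1,5] = min over k∈[1,4] of m[1,k]+m[k+1,5]+p_{0}·p_k·p_{5}.
k=1: 0 + 29512 + 16·42·7 = 34216; k=2: 27552 + 17458 + 16·41·7 = 49602; k=3: 46576 + 9135 + 16·29·7 = 58959; k=4: 67456 + 0 + 16·45·7 = 72496.
Minimum: 34216 at k=1.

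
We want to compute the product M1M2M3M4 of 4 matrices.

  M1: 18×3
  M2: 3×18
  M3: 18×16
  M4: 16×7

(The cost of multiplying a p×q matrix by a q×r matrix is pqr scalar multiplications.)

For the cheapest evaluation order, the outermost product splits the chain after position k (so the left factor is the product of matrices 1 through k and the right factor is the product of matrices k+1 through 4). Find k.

Adjacent pairs: M1M2 = 18·3·18 = 972; M2M3 = 3·18·16 = 864; M3M4 = 18·16·7 = 2016.
Length 3: M1..M3: k=1: 0+864+18·3·16=1728; k=2: 972+0+18·18·16=6156 → min 1728 | M2..M4: k=2: 0+2016+3·18·7=2394; k=3: 864+0+3·16·7=1200 → min 1200.
Top-level splits: k=1: (M1..M1)·(M2..M4) → 0+1200+18·3·7 = 1578; k=2: (M1..M2)·(M3..M4) → 972+2016+18·18·7 = 5256; k=3: (M1..M3)·(M4..M4) → 1728+0+18·16·7 = 3744.
Best split is after M1, i.e. k = 1.

1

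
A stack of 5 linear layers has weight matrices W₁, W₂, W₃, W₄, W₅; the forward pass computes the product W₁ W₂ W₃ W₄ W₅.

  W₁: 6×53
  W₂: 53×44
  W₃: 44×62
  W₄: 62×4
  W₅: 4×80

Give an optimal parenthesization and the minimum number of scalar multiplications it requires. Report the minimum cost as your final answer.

23432

Adjacent pairs: W₁W₂ = 6·53·44 = 13992; W₂W₃ = 53·44·62 = 144584; W₃W₄ = 44·62·4 = 10912; W₄W₅ = 62·4·80 = 19840.
Length 3: W₁..W₃: k=1: 0+144584+6·53·62=164300; k=2: 13992+0+6·44·62=30360 → min 30360 | W₂..W₄: k=2: 0+10912+53·44·4=20240; k=3: 144584+0+53·62·4=157728 → min 20240 | W₃..W₅: k=3: 0+19840+44·62·80=238080; k=4: 10912+0+44·4·80=24992 → min 24992.
Length 4: W₁..W₄: k=1: 0+20240+6·53·4=21512; k=2: 13992+10912+6·44·4=25960; k=3: 30360+0+6·62·4=31848 → min 21512 | W₂..W₅: k=2: 0+24992+53·44·80=211552; k=3: 144584+19840+53·62·80=427304; k=4: 20240+0+53·4·80=37200 → min 37200.
Length 5: W₁..W₅: k=1: 0+37200+6·53·80=62640; k=2: 13992+24992+6·44·80=60104; k=3: 30360+19840+6·62·80=79960; k=4: 21512+0+6·4·80=23432 → min 23432.
Optimal parenthesization: ((W₁ (W₂ (W₃ W₄))) W₅) with cost 23432.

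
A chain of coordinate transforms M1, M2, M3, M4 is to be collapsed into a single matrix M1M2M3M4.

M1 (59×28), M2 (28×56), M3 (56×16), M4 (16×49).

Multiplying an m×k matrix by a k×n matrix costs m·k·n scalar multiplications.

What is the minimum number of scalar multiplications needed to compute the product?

Adjacent pairs: M1M2 = 59·28·56 = 92512; M2M3 = 28·56·16 = 25088; M3M4 = 56·16·49 = 43904.
Length 3: M1..M3: k=1: 0+25088+59·28·16=51520; k=2: 92512+0+59·56·16=145376 → min 51520 | M2..M4: k=2: 0+43904+28·56·49=120736; k=3: 25088+0+28·16·49=47040 → min 47040.
Length 4: M1..M4: k=1: 0+47040+59·28·49=127988; k=2: 92512+43904+59·56·49=298312; k=3: 51520+0+59·16·49=97776 → min 97776.
Optimal order: ((M1(M2M3))M4) with cost 97776.

97776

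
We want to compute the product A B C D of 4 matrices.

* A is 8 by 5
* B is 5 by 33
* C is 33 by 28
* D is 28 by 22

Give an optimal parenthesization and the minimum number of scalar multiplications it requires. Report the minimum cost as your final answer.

8580

Adjacent pairs: AB = 8·5·33 = 1320; BC = 5·33·28 = 4620; CD = 33·28·22 = 20328.
Length 3: A..C: k=1: 0+4620+8·5·28=5740; k=2: 1320+0+8·33·28=8712 → min 5740 | B..D: k=2: 0+20328+5·33·22=23958; k=3: 4620+0+5·28·22=7700 → min 7700.
Length 4: A..D: k=1: 0+7700+8·5·22=8580; k=2: 1320+20328+8·33·22=27456; k=3: 5740+0+8·28·22=10668 → min 8580.
Optimal parenthesization: (A ((B C) D)) with cost 8580.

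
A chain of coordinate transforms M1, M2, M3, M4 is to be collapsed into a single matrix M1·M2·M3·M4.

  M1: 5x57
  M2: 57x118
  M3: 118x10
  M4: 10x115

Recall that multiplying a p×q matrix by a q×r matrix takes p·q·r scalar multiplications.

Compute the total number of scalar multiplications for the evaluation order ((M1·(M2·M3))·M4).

75860

(M2·M3): 57×118 by 118×10 → 57×10, cost 57·118·10 = 67260
(M1·(M2·M3)): 5×57 by 57×10 → 5×10, cost 5·57·10 = 2850; cumulative 70110
((M1·(M2·M3))·M4): 5×10 by 10×115 → 5×115, cost 5·10·115 = 5750; cumulative 75860
Total: 75860 scalar multiplications.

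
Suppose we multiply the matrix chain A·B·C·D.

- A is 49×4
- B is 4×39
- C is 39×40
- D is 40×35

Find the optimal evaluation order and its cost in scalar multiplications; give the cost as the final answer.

18700

Adjacent pairs: AB = 49·4·39 = 7644; BC = 4·39·40 = 6240; CD = 39·40·35 = 54600.
Length 3: A..C: k=1: 0+6240+49·4·40=14080; k=2: 7644+0+49·39·40=84084 → min 14080 | B..D: k=2: 0+54600+4·39·35=60060; k=3: 6240+0+4·40·35=11840 → min 11840.
Length 4: A..D: k=1: 0+11840+49·4·35=18700; k=2: 7644+54600+49·39·35=129129; k=3: 14080+0+49·40·35=82680 → min 18700.
Optimal parenthesization: (A·((B·C)·D)) with cost 18700.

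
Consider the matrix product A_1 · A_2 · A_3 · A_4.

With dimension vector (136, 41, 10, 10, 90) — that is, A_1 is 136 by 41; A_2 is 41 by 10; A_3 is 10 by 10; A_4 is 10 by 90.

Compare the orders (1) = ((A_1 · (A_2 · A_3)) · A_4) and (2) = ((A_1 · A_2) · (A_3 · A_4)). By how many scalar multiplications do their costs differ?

4900

Order (1) = ((A_1 · (A_2 · A_3)) · A_4): (A_2 · A_3): 41×10 by 10×10 → 41×10, cost 41·10·10 = 4100; (A_1 · (A_2 · A_3)): 136×41 by 41×10 → 136×10, cost 136·41·10 = 55760; cumulative 59860; ((A_1 · (A_2 · A_3)) · A_4): 136×10 by 10×90 → 136×90, cost 136·10·90 = 122400; cumulative 182260. Total 182260.
Order (2) = ((A_1 · A_2) · (A_3 · A_4)): (A_1 · A_2): 136×41 by 41×10 → 136×10, cost 136·41·10 = 55760; (A_3 · A_4): 10×10 by 10×90 → 10×90, cost 10·10·90 = 9000; ((A_1 · A_2) · (A_3 · A_4)): 136×10 by 10×90 → 136×90, cost 136·10·90 = 122400; cumulative 187160. Total 187160.
Difference: |182260 − 187160| = 4900.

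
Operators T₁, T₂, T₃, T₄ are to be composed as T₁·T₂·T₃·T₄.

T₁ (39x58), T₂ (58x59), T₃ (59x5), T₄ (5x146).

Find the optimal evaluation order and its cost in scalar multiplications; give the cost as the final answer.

Adjacent pairs: T₁T₂ = 39·58·59 = 133458; T₂T₃ = 58·59·5 = 17110; T₃T₄ = 59·5·146 = 43070.
Length 3: T₁..T₃: k=1: 0+17110+39·58·5=28420; k=2: 133458+0+39·59·5=144963 → min 28420 | T₂..T₄: k=2: 0+43070+58·59·146=542682; k=3: 17110+0+58·5·146=59450 → min 59450.
Length 4: T₁..T₄: k=1: 0+59450+39·58·146=389702; k=2: 133458+43070+39·59·146=512474; k=3: 28420+0+39·5·146=56890 → min 56890.
Optimal parenthesization: ((T₁·(T₂·T₃))·T₄) with cost 56890.

56890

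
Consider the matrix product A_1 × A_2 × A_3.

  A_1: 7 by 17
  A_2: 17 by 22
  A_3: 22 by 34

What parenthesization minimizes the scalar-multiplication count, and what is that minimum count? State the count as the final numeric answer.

7854

(A_1 × (A_2 × A_3)): cost 16762.
((A_1 × A_2) × A_3): cost 7854.
Optimal: ((A_1 × A_2) × A_3) with cost 7854.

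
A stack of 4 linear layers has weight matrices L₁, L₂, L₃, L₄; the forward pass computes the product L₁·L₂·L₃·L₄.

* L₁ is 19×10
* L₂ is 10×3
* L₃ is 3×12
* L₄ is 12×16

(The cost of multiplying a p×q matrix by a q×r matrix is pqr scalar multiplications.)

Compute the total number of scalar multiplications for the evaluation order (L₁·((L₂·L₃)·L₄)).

5320

(L₂·L₃): 10×3 by 3×12 → 10×12, cost 10·3·12 = 360
((L₂·L₃)·L₄): 10×12 by 12×16 → 10×16, cost 10·12·16 = 1920; cumulative 2280
(L₁·((L₂·L₃)·L₄)): 19×10 by 10×16 → 19×16, cost 19·10·16 = 3040; cumulative 5320
Total: 5320 scalar multiplications.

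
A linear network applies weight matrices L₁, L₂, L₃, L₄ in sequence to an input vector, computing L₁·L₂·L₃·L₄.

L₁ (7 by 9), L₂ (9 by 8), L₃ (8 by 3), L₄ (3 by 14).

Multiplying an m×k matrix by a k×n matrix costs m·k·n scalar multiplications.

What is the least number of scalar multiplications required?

699

Adjacent pairs: L₁L₂ = 7·9·8 = 504; L₂L₃ = 9·8·3 = 216; L₃L₄ = 8·3·14 = 336.
Length 3: L₁..L₃: k=1: 0+216+7·9·3=405; k=2: 504+0+7·8·3=672 → min 405 | L₂..L₄: k=2: 0+336+9·8·14=1344; k=3: 216+0+9·3·14=594 → min 594.
Length 4: L₁..L₄: k=1: 0+594+7·9·14=1476; k=2: 504+336+7·8·14=1624; k=3: 405+0+7·3·14=699 → min 699.
Optimal order: ((L₁·(L₂·L₃))·L₄) with cost 699.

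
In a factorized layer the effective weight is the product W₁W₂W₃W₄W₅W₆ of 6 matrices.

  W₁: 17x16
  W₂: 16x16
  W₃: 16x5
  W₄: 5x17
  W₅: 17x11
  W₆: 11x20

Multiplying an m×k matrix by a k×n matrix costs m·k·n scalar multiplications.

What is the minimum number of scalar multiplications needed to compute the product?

Adjacent pairs: W₁W₂ = 17·16·16 = 4352; W₂W₃ = 16·16·5 = 1280; W₃W₄ = 16·5·17 = 1360; W₄W₅ = 5·17·11 = 935; W₅W₆ = 17·11·20 = 3740.
Length 3: W₁..W₃: k=1: 0+1280+17·16·5=2640; k=2: 4352+0+17·16·5=5712 → min 2640 | W₂..W₄: k=2: 0+1360+16·16·17=5712; k=3: 1280+0+16·5·17=2640 → min 2640 | W₃..W₅: k=3: 0+935+16·5·11=1815; k=4: 1360+0+16·17·11=4352 → min 1815 | W₄..W₆: k=4: 0+3740+5·17·20=5440; k=5: 935+0+5·11·20=2035 → min 2035.
Length 4: W₁..W₄: k=1: 0+2640+17·16·17=7264; k=2: 4352+1360+17·16·17=10336; k=3: 2640+0+17·5·17=4085 → min 4085 | W₂..W₅: k=2: 0+1815+16·16·11=4631; k=3: 1280+935+16·5·11=3095; k=4: 2640+0+16·17·11=5632 → min 3095 | W₃..W₆: k=3: 0+2035+16·5·20=3635; k=4: 1360+3740+16·17·20=10540; k=5: 1815+0+16·11·20=5335 → min 3635.
Length 5: W₁..W₅: k=1: 0+3095+17·16·11=6087; k=2: 4352+1815+17·16·11=9159; k=3: 2640+935+17·5·11=4510; k=4: 4085+0+17·17·11=7264 → min 4510 | W₂..W₆: k=2: 0+3635+16·16·20=8755; k=3: 1280+2035+16·5·20=4915; k=4: 2640+3740+16·17·20=11820; k=5: 3095+0+16·11·20=6615 → min 4915.
Length 6: W₁..W₆: k=1: 0+4915+17·16·20=10355; k=2: 4352+3635+17·16·20=13427; k=3: 2640+2035+17·5·20=6375; k=4: 4085+3740+17·17·20=13605; k=5: 4510+0+17·11·20=8250 → min 6375.
Optimal order: ((W₁(W₂W₃))((W₄W₅)W₆)) with cost 6375.

6375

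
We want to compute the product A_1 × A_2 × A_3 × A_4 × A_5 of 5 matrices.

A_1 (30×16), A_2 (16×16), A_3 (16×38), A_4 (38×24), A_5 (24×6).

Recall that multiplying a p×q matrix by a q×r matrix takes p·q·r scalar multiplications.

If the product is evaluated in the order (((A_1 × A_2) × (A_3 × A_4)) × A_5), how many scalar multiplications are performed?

38112

(A_1 × A_2): 30×16 by 16×16 → 30×16, cost 30·16·16 = 7680
(A_3 × A_4): 16×38 by 38×24 → 16×24, cost 16·38·24 = 14592
((A_1 × A_2) × (A_3 × A_4)): 30×16 by 16×24 → 30×24, cost 30·16·24 = 11520; cumulative 33792
(((A_1 × A_2) × (A_3 × A_4)) × A_5): 30×24 by 24×6 → 30×6, cost 30·24·6 = 4320; cumulative 38112
Total: 38112 scalar multiplications.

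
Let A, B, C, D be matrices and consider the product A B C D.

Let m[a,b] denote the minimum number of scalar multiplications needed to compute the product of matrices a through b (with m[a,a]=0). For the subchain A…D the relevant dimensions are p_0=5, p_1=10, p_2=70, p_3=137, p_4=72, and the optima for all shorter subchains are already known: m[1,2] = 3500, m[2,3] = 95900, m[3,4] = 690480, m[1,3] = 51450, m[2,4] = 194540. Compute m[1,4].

m[1,4] = min over k∈[1,3] of m[1,k]+m[k+1,4]+p_{0}·p_k·p_{4}.
k=1: 0 + 194540 + 5·10·72 = 198140; k=2: 3500 + 690480 + 5·70·72 = 719180; k=3: 51450 + 0 + 5·137·72 = 100770.
Minimum: 100770 at k=3.

100770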